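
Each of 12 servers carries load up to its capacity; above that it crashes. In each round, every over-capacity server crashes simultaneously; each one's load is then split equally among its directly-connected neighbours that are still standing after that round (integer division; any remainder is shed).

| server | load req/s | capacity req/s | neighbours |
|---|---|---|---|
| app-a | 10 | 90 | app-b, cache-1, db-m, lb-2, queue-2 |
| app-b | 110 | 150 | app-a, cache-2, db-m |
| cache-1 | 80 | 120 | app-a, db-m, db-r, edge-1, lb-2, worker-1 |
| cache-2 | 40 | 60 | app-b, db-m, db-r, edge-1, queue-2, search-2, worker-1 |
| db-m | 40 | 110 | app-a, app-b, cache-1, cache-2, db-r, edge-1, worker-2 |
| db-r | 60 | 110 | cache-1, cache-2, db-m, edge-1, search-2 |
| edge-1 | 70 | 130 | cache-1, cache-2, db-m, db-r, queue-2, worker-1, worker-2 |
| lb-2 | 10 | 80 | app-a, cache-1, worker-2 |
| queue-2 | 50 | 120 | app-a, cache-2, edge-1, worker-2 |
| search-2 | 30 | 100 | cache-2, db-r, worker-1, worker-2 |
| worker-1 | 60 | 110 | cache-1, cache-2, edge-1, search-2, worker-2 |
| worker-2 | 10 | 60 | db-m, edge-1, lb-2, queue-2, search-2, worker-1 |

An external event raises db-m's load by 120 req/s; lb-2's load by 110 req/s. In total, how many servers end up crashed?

12

Round 1 — db-m at 160 > 110; lb-2 at 120 > 80. db-m, lb-2 crash.
  db-m sheds 160 req/s to app-a, app-b, cache-1, cache-2, db-r, edge-1, worker-2: 22 each (6 lost).
    app-a: 10+22 = 32 ≤ 90
    app-b: 110+22 = 132 ≤ 150
    cache-1: 80+22 = 102 ≤ 120
    cache-2: 40+22 = 62 > 60
    db-r: 60+22 = 82 ≤ 110
    edge-1: 70+22 = 92 ≤ 130
    worker-2: 10+22 = 32 ≤ 60
  lb-2 sheds 120 req/s to app-a, cache-1, worker-2: 40 each.
    app-a: 32+40 = 72 ≤ 90
    cache-1: 102+40 = 142 > 120
    worker-2: 32+40 = 72 > 60
Round 2 — cache-1, cache-2, worker-2 crash.
  cache-1 sheds 142 req/s to app-a, db-r, edge-1, worker-1: 35 each (2 lost).
    app-a: 72+35 = 107 > 90
    db-r: 82+35 = 117 > 110
    edge-1: 92+35 = 127 ≤ 130
    worker-1: 60+35 = 95 ≤ 110
  cache-2 sheds 62 req/s to app-b, db-r, edge-1, queue-2, search-2, worker-1: 10 each (2 lost).
    app-b: 132+10 = 142 ≤ 150
    db-r: 117+10 = 127 > 110
    edge-1: 127+10 = 137 > 130
    queue-2: 50+10 = 60 ≤ 120
    search-2: 30+10 = 40 ≤ 100
    worker-1: 95+10 = 105 ≤ 110
  worker-2 sheds 72 req/s to edge-1, queue-2, search-2, worker-1: 18 each.
    edge-1: 137+18 = 155 > 130
    queue-2: 60+18 = 78 ≤ 120
    search-2: 40+18 = 58 ≤ 100
    worker-1: 105+18 = 123 > 110
Round 3 — app-a, db-r, edge-1, worker-1 crash.
  app-a sheds 107 req/s to app-b, queue-2: 53 each (1 lost).
    app-b: 142+53 = 195 > 150
    queue-2: 78+53 = 131 > 120
  db-r sheds 127 req/s to search-2: 127 each.
    search-2: 58+127 = 185 > 100
  edge-1 sheds 155 req/s to queue-2: 155 each.
    queue-2: 131+155 = 286 > 120
  worker-1 sheds 123 req/s to search-2: 123 each.
    search-2: 185+123 = 308 > 100
Round 4 — app-b, queue-2, search-2 crash.
  app-b sheds 195 req/s: no online neighbours, lost.
  queue-2 sheds 286 req/s: no online neighbours, lost.
  search-2 sheds 308 req/s: no online neighbours, lost.
No further crashes.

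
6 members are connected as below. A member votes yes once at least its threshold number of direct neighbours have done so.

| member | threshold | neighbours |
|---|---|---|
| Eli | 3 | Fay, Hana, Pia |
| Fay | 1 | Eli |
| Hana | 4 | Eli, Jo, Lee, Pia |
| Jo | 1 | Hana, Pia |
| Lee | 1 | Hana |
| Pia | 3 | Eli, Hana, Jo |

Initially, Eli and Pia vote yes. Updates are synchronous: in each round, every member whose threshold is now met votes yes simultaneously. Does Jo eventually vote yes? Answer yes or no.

yes

Round 1 — Eli, Pia vote yes (initial).
Round 2 — checking thresholds:
  Fay: 1 of 1 neighbours ≥ 1, votes yes.
  Hana: 2 of 4 neighbours < 4, not yet.
  Jo: 1 of 2 neighbours ≥ 1, votes yes.
Round 3 — no new yes votes; cascade stops.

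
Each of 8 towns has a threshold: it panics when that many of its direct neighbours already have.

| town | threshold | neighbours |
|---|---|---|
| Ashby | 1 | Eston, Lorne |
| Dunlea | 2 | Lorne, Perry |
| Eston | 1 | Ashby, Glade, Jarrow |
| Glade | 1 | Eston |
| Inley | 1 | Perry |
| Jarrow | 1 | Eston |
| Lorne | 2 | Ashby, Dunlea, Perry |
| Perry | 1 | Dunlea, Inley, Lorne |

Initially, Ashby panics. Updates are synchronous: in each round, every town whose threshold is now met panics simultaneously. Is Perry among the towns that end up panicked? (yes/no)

no

Round 1 — Ashby panics (initial).
Round 2 — checking thresholds:
  Eston: 1 of 3 neighbours ≥ 1, panics.
  Lorne: 1 of 3 neighbours < 2, below threshold.
Round 3 — checking thresholds:
  Glade: 1 of 1 neighbours ≥ 1, panics.
  Jarrow: 1 of 1 neighbours ≥ 1, panics.
  Lorne: 1 of 3 neighbours < 2, below threshold.
Round 4 — no new panics; cascade stops.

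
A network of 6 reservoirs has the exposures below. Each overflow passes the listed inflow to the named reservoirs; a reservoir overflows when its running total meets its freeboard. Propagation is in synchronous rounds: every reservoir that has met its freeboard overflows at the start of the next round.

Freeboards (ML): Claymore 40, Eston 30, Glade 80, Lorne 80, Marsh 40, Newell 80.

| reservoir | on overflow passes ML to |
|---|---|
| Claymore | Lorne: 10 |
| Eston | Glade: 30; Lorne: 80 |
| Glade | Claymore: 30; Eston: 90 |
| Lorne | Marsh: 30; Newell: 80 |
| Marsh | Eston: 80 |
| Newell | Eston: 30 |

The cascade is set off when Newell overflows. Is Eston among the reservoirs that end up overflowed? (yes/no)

yes

Round 1 — Newell overflows (initial).
  Eston: +30 → 30 ≥ 30
Round 2 — Eston overflows.
  Glade: +30 → 30 < 80
  Lorne: +80 → 80 ≥ 80
Round 3 — Lorne overflows.
  Marsh: +30 → 30 < 40
No further overflows.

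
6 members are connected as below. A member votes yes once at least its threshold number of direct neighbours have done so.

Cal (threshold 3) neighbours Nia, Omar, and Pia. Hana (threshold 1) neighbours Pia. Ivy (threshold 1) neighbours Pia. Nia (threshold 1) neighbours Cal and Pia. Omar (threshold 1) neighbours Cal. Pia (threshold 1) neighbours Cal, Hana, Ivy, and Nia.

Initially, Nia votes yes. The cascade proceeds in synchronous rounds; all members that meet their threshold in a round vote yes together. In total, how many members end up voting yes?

Round 1 — Nia votes yes (initial).
Round 2 — checking thresholds:
  Cal: 1 of 3 neighbours < 3, not yet.
  Pia: 1 of 4 neighbours ≥ 1, votes yes.
Round 3 — checking thresholds:
  Cal: 2 of 3 neighbours < 3, not yet.
  Hana: 1 of 1 neighbours ≥ 1, votes yes.
  Ivy: 1 of 1 neighbours ≥ 1, votes yes.
Round 4 — no new yes votes; cascade stops.

4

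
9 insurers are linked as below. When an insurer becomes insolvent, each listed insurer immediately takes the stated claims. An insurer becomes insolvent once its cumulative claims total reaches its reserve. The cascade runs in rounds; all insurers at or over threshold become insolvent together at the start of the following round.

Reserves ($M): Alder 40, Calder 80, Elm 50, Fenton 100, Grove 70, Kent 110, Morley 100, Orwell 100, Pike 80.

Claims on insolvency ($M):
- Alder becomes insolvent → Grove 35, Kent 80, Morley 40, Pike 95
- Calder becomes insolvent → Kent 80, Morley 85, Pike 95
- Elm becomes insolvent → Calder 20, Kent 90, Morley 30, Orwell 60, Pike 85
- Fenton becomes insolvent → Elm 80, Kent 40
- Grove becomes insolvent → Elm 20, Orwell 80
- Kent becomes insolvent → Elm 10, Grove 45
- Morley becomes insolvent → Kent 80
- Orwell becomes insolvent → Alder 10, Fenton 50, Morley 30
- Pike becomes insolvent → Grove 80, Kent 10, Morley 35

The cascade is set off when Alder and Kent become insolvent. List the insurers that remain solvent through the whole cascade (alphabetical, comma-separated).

Calder, Elm, Fenton, Morley, Orwell

Round 1 — Alder, Kent become insolvent (initial).
  Elm: +10 → 10 < 50
  Grove: +35+45 → 80 ≥ 70
  Morley: +40 → 40 < 100
  Pike: +95 → 95 ≥ 80
Round 2 — Grove, Pike become insolvent.
  Elm: +20 → 30 < 50
  Morley: +35 → 75 < 100
  Orwell: +80 → 80 < 100
No further insolvencies.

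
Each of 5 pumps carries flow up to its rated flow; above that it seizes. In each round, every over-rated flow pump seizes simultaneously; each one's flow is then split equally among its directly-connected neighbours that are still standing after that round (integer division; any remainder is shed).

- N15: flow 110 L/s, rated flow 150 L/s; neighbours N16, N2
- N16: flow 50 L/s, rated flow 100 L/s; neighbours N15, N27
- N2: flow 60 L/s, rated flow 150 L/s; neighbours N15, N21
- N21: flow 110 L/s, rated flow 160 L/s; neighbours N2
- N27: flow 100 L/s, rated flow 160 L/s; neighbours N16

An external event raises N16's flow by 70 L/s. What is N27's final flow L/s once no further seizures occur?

160

Round 1 — N16 at 120 > 100. N16 seizes.
  N16 sheds 120 L/s to N15, N27: 60 each.
    N15: 110+60 = 170 > 150
    N27: 100+60 = 160 ≤ 160
Round 2 — N15 seizes.
  N15 sheds 170 L/s to N2: 170 each.
    N2: 60+170 = 230 > 150
Round 3 — N2 seizes.
  N2 sheds 230 L/s to N21: 230 each.
    N21: 110+230 = 340 > 160
Round 4 — N21 seizes.
  N21 sheds 340 L/s: no online neighbours, lost.
No further seizures.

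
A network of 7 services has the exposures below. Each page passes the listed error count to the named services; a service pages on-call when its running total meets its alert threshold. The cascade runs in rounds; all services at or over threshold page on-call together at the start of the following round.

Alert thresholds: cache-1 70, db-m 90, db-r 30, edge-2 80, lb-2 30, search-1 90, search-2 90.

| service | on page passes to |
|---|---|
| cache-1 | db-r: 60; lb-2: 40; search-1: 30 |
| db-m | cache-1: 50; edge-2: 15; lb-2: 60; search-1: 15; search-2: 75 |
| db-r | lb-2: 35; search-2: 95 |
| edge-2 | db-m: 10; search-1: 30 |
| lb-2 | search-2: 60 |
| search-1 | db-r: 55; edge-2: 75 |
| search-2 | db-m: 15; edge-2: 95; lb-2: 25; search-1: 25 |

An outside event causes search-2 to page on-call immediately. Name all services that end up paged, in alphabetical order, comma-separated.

Round 1 — search-2 pages on-call (initial).
  db-m: +15 → 15 < 90
  edge-2: +95 → 95 ≥ 80
  lb-2: +25 → 25 < 30
  search-1: +25 → 25 < 90
Round 2 — edge-2 pages on-call.
  db-m: +10 → 25 < 90
  search-1: +30 → 55 < 90
No further pages.

edge-2, search-2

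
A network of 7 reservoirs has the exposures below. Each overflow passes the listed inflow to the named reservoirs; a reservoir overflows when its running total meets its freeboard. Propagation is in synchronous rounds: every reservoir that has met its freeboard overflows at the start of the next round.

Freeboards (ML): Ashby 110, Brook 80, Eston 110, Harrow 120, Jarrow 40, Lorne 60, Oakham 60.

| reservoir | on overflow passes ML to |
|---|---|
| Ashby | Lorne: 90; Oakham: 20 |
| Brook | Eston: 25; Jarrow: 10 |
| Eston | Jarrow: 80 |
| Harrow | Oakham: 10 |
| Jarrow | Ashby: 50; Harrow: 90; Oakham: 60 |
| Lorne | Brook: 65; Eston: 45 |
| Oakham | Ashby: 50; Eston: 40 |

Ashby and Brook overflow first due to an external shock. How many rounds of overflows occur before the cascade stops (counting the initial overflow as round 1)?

2

Round 1 — Ashby, Brook overflow (initial).
  Eston: +25 → 25 < 110
  Jarrow: +10 → 10 < 40
  Lorne: +90 → 90 ≥ 60
  Oakham: +20 → 20 < 60
Round 2 — Lorne overflows.
  Eston: +45 → 70 < 110
No further overflows.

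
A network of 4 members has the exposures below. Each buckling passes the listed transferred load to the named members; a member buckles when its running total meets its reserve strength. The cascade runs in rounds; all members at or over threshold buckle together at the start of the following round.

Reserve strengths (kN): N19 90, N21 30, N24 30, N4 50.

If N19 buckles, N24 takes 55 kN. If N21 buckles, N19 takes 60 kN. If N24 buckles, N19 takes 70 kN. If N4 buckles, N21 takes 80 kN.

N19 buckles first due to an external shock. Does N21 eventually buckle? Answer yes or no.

no

Round 1 — N19 buckles (initial).
  N24: +55 → 55 ≥ 30
Round 2 — N24 buckles.
No further bucklings.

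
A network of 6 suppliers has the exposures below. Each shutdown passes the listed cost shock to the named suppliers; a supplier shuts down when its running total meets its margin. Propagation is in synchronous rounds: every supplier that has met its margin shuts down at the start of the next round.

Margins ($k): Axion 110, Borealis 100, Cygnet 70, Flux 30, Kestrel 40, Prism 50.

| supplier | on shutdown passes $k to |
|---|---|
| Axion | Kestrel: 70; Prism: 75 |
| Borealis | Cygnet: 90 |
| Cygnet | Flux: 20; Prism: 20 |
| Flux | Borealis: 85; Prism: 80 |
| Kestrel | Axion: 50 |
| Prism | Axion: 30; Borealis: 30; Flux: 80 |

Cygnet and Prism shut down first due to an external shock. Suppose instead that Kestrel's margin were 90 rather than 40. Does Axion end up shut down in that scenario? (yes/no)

no

With Kestrel's margin at 90:
Round 1 — Cygnet, Prism shut down (initial).
  Axion: +30 → 30 < 110
  Borealis: +30 → 30 < 100
  Flux: +20+80 → 100 ≥ 30
Round 2 — Flux shuts down.
  Borealis: +85 → 115 ≥ 100
Round 3 — Borealis shuts down.
No further shutdowns.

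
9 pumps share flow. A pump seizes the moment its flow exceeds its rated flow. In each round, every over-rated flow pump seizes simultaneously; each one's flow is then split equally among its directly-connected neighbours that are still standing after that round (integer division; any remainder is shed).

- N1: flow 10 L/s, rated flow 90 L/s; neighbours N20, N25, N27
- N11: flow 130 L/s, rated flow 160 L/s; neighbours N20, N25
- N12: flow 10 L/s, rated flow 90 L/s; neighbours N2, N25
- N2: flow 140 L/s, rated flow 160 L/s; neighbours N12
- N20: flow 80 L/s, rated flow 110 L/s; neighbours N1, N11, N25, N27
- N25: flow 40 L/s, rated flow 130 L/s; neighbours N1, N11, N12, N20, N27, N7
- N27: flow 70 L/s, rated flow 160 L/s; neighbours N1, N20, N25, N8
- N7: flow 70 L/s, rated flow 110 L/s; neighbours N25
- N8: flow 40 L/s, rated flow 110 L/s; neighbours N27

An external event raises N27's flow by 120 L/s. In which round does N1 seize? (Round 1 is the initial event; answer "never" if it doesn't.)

3

Round 1 — N27 at 190 > 160. N27 seizes.
  N27 sheds 190 L/s to N1, N20, N25, N8: 47 each (2 lost).
    N1: 10+47 = 57 ≤ 90
    N20: 80+47 = 127 > 110
    N25: 40+47 = 87 ≤ 130
    N8: 40+47 = 87 ≤ 110
Round 2 — N20 seizes.
  N20 sheds 127 L/s to N1, N11, N25: 42 each (1 lost).
    N1: 57+42 = 99 > 90
    N11: 130+42 = 172 > 160
    N25: 87+42 = 129 ≤ 130
Round 3 — N1, N11 seize.
  N1 sheds 99 L/s to N25: 99 each.
    N25: 129+99 = 228 > 130
  N11 sheds 172 L/s to N25: 172 each.
    N25: 228+172 = 400 > 130
Round 4 — N25 seizes.
  N25 sheds 400 L/s to N12, N7: 200 each.
    N12: 10+200 = 210 > 90
    N7: 70+200 = 270 > 110
Round 5 — N12, N7 seize.
  N12 sheds 210 L/s to N2: 210 each.
    N2: 140+210 = 350 > 160
  N7 sheds 270 L/s: no online neighbours, lost.
Round 6 — N2 seizes.
  N2 sheds 350 L/s: no online neighbours, lost.
No further seizures.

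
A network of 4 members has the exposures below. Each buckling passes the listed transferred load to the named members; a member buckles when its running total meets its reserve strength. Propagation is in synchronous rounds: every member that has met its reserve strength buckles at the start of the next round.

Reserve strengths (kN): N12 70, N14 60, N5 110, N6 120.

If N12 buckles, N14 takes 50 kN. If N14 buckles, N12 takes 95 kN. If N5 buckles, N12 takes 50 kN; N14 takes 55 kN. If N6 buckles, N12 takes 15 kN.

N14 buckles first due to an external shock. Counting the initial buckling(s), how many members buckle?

2

Round 1 — N14 buckles (initial).
  N12: +95 → 95 ≥ 70
Round 2 — N12 buckles.
No further bucklings.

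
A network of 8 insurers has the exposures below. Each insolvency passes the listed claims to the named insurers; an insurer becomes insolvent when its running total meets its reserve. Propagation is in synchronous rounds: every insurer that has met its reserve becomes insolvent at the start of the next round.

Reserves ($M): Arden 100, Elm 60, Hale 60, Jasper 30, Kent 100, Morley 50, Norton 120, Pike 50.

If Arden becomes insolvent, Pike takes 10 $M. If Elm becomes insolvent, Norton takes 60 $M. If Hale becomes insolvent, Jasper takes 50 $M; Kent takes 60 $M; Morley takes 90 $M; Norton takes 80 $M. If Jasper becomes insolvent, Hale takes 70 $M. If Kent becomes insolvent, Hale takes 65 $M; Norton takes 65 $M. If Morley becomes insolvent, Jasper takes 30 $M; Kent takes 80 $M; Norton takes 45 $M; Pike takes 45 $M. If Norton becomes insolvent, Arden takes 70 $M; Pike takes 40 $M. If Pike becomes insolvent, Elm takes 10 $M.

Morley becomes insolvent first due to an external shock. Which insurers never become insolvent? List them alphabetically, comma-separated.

Arden, Elm

Round 1 — Morley becomes insolvent (initial).
  Jasper: +30 → 30 ≥ 30
  Kent: +80 → 80 < 100
  Norton: +45 → 45 < 120
  Pike: +45 → 45 < 50
Round 2 — Jasper becomes insolvent.
  Hale: +70 → 70 ≥ 60
Round 3 — Hale becomes insolvent.
  Kent: +60 → 140 ≥ 100
  Norton: +80 → 125 ≥ 120
Round 4 — Kent, Norton become insolvent.
  Arden: +70 → 70 < 100
  Pike: +40 → 85 ≥ 50
Round 5 — Pike becomes insolvent.
  Elm: +10 → 10 < 60
No further insolvencies.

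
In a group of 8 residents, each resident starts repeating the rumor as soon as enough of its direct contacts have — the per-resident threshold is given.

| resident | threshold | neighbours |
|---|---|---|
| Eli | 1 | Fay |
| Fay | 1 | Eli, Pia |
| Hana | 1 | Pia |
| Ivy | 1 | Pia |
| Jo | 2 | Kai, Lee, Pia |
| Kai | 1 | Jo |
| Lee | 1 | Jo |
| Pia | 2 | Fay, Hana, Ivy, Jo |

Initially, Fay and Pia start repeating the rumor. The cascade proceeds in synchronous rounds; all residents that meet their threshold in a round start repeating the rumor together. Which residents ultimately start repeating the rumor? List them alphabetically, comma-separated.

Eli, Fay, Hana, Ivy, Pia

Round 1 — Fay, Pia start repeating the rumor (initial).
Round 2 — checking thresholds:
  Eli: 1 of 1 neighbours ≥ 1, starts repeating the rumor.
  Hana: 1 of 1 neighbours ≥ 1, starts repeating the rumor.
  Ivy: 1 of 1 neighbours ≥ 1, starts repeating the rumor.
  Jo: 1 of 3 neighbours < 2, below threshold.
Round 3 — no new spreads; cascade stops.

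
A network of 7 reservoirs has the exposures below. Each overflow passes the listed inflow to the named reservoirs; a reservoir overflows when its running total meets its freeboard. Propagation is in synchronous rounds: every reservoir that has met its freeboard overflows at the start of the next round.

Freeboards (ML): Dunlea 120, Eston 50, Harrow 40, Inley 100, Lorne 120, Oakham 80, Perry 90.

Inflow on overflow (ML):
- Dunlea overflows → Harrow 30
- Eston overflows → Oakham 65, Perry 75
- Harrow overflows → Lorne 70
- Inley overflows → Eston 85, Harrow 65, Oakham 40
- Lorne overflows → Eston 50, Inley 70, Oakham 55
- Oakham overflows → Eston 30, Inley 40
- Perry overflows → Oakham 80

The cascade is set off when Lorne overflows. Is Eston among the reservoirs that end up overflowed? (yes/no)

yes

Round 1 — Lorne overflows (initial).
  Eston: +50 → 50 ≥ 50
  Inley: +70 → 70 < 100
  Oakham: +55 → 55 < 80
Round 2 — Eston overflows.
  Oakham: +65 → 120 ≥ 80
  Perry: +75 → 75 < 90
Round 3 — Oakham overflows.
  Inley: +40 → 110 ≥ 100
Round 4 — Inley overflows.
  Harrow: +65 → 65 ≥ 40
Round 5 — Harrow overflows.
No further overflows.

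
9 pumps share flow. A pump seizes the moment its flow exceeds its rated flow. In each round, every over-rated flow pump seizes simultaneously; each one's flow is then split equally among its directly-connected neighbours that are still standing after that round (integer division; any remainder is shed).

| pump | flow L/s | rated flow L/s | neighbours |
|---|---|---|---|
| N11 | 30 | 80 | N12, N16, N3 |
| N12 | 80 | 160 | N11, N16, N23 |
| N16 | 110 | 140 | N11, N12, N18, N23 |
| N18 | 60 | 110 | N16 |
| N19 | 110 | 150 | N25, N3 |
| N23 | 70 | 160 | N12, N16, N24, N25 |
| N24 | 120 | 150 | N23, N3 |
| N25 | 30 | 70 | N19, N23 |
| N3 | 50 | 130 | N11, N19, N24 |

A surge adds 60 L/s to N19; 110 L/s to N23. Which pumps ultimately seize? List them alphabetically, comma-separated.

Round 1 — N19 at 170 > 150; N23 at 180 > 160. N19, N23 seize.
  N19 sheds 170 L/s to N25, N3: 85 each.
    N25: 30+85 = 115 > 70
    N3: 50+85 = 135 > 130
  N23 sheds 180 L/s to N12, N16, N24, N25: 45 each.
    N12: 80+45 = 125 ≤ 160
    N16: 110+45 = 155 > 140
    N24: 120+45 = 165 > 150
    N25: 115+45 = 160 > 70
Round 2 — N16, N24, N25, N3 seize.
  N16 sheds 155 L/s to N11, N12, N18: 51 each (2 lost).
    N11: 30+51 = 81 > 80
    N12: 125+51 = 176 > 160
    N18: 60+51 = 111 > 110
  N24 sheds 165 L/s: no online neighbours, lost.
  N25 sheds 160 L/s: no online neighbours, lost.
  N3 sheds 135 L/s to N11: 135 each.
    N11: 81+135 = 216 > 80
Round 3 — N11, N12, N18 seize.
  N11 sheds 216 L/s: no online neighbours, lost.
  N12 sheds 176 L/s: no online neighbours, lost.
  N18 sheds 111 L/s: no online neighbours, lost.
No further seizures.

N11, N12, N16, N18, N19, N23, N24, N25, N3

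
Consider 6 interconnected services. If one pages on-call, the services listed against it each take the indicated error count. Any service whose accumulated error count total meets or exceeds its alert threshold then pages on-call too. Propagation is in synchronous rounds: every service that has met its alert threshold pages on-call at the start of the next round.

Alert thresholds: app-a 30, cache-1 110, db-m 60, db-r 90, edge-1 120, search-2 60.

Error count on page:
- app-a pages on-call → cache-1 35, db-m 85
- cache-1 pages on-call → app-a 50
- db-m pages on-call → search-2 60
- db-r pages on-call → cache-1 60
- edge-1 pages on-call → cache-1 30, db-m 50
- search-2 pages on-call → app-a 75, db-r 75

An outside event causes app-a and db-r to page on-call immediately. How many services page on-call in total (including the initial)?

Round 1 — app-a, db-r page on-call (initial).
  cache-1: +35+60 → 95 < 110
  db-m: +85 → 85 ≥ 60
Round 2 — db-m pages on-call.
  search-2: +60 → 60 ≥ 60
Round 3 — search-2 pages on-call.
No further pages.

4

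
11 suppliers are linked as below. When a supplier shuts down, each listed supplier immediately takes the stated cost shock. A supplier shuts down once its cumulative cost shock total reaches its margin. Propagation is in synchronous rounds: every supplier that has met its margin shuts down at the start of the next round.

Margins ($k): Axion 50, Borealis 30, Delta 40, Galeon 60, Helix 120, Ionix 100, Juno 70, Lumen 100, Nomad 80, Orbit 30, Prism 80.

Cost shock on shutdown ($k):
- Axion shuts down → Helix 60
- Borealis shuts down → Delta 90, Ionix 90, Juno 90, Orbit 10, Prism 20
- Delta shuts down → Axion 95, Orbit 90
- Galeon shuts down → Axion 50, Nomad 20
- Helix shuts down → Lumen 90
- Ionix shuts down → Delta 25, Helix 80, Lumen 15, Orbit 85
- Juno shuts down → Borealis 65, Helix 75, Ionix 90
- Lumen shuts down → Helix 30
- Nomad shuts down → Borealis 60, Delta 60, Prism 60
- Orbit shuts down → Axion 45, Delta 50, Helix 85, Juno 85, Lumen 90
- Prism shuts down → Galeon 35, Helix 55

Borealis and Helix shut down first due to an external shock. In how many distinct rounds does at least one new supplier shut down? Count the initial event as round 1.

Round 1 — Borealis, Helix shut down (initial).
  Delta: +90 → 90 ≥ 40
  Ionix: +90 → 90 < 100
  Juno: +90 → 90 ≥ 70
  Lumen: +90 → 90 < 100
  Orbit: +10 → 10 < 30
  Prism: +20 → 20 < 80
Round 2 — Delta, Juno shut down.
  Axion: +95 → 95 ≥ 50
  Ionix: +90 → 180 ≥ 100
  Orbit: +90 → 100 ≥ 30
Round 3 — Axion, Ionix, Orbit shut down.
  Lumen: +15+90 → 195 ≥ 100
Round 4 — Lumen shuts down.
No further shutdowns.

4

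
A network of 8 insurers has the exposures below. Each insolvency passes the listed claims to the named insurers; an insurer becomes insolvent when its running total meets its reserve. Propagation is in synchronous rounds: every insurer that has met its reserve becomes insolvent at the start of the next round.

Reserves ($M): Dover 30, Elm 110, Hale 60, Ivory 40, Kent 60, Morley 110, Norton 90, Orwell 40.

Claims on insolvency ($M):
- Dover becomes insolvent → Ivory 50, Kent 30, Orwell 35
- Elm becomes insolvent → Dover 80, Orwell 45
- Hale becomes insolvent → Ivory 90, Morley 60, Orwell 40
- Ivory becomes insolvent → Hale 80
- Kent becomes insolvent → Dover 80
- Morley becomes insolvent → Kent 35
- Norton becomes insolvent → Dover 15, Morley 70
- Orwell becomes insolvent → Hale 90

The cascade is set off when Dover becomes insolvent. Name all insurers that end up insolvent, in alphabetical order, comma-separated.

Dover, Hale, Ivory, Orwell

Round 1 — Dover becomes insolvent (initial).
  Ivory: +50 → 50 ≥ 40
  Kent: +30 → 30 < 60
  Orwell: +35 → 35 < 40
Round 2 — Ivory becomes insolvent.
  Hale: +80 → 80 ≥ 60
Round 3 — Hale becomes insolvent.
  Morley: +60 → 60 < 110
  Orwell: +40 → 75 ≥ 40
Round 4 — Orwell becomes insolvent.
No further insolvencies.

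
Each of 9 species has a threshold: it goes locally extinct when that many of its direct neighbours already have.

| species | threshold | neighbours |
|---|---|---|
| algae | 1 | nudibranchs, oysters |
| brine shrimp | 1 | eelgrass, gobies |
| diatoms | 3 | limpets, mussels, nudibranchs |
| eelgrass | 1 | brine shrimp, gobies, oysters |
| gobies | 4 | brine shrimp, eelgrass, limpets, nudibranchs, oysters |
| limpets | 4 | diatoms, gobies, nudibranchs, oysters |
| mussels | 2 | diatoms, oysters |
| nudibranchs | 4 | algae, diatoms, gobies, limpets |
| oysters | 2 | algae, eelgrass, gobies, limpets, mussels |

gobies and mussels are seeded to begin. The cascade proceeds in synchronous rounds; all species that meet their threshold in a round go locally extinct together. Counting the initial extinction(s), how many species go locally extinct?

6

Round 1 — gobies, mussels go locally extinct (initial).
Round 2 — checking thresholds:
  brine shrimp: 1 of 2 neighbours ≥ 1, goes locally extinct.
  diatoms: 1 of 3 neighbours < 3, not yet.
  eelgrass: 1 of 3 neighbours ≥ 1, goes locally extinct.
  limpets: 1 of 4 neighbours < 4, not yet.
  nudibranchs: 1 of 4 neighbours < 4, not yet.
  oysters: 2 of 5 neighbours ≥ 2, goes locally extinct.
Round 3 — checking thresholds:
  algae: 1 of 2 neighbours ≥ 1, goes locally extinct.
  diatoms: 1 of 3 neighbours < 3, not yet.
  limpets: 2 of 4 neighbours < 4, not yet.
  nudibranchs: 1 of 4 neighbours < 4, not yet.
Round 4 — no new extinctions; cascade stops.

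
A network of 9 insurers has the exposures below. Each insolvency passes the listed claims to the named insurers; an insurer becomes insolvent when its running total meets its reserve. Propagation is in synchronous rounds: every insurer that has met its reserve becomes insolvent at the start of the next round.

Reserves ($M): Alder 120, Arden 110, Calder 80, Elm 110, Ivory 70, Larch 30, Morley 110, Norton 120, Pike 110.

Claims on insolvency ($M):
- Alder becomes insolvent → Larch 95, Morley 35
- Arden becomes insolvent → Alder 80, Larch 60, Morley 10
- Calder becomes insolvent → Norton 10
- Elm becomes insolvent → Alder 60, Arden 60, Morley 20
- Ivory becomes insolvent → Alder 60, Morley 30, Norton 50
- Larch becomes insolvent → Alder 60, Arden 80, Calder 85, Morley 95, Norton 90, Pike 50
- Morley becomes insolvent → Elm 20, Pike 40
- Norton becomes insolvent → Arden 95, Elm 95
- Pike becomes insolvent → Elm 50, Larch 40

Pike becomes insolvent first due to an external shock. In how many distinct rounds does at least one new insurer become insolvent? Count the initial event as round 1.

Round 1 — Pike becomes insolvent (initial).
  Elm: +50 → 50 < 110
  Larch: +40 → 40 ≥ 30
Round 2 — Larch becomes insolvent.
  Alder: +60 → 60 < 120
  Arden: +80 → 80 < 110
  Calder: +85 → 85 ≥ 80
  Morley: +95 → 95 < 110
  Norton: +90 → 90 < 120
Round 3 — Calder becomes insolvent.
  Norton: +10 → 100 < 120
No further insolvencies.

3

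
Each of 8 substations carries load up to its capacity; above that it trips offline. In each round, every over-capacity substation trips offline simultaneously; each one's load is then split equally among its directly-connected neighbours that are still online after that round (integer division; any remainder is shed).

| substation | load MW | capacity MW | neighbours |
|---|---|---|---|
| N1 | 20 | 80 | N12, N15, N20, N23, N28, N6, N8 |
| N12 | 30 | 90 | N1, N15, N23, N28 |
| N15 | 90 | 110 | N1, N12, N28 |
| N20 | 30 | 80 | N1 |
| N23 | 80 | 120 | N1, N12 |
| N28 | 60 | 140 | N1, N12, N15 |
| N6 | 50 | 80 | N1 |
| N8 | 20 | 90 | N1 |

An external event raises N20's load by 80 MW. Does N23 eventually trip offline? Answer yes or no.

Round 1 — N20 at 110 > 80. N20 trips offline.
  N20 sheds 110 MW to N1: 110 each.
    N1: 20+110 = 130 > 80
Round 2 — N1 trips offline.
  N1 sheds 130 MW to N12, N15, N23, N28, N6, N8: 21 each (4 lost).
    N12: 30+21 = 51 ≤ 90
    N15: 90+21 = 111 > 110
    N23: 80+21 = 101 ≤ 120
    N28: 60+21 = 81 ≤ 140
    N6: 50+21 = 71 ≤ 80
    N8: 20+21 = 41 ≤ 90
Round 3 — N15 trips offline.
  N15 sheds 111 MW to N12, N28: 55 each (1 lost).
    N12: 51+55 = 106 > 90
    N28: 81+55 = 136 ≤ 140
Round 4 — N12 trips offline.
  N12 sheds 106 MW to N23, N28: 53 each.
    N23: 101+53 = 154 > 120
    N28: 136+53 = 189 > 140
Round 5 — N23, N28 trip offline.
  N23 sheds 154 MW: no online neighbours, lost.
  N28 sheds 189 MW: no online neighbours, lost.
No further trips.

yes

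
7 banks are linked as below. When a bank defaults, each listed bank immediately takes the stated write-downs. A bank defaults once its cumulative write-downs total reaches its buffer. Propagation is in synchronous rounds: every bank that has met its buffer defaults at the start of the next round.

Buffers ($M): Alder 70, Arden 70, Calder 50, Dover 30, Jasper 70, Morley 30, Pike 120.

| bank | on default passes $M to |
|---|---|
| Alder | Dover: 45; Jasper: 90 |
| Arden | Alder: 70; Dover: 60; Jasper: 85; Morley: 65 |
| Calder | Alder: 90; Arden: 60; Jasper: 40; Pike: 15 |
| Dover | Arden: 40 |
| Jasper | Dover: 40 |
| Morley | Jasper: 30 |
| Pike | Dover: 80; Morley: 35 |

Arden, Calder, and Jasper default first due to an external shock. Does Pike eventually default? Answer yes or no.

Round 1 — Arden, Calder, Jasper default (initial).
  Alder: +70+90 → 160 ≥ 70
  Dover: +60+40 → 100 ≥ 30
  Morley: +65 → 65 ≥ 30
  Pike: +15 → 15 < 120
Round 2 — Alder, Dover, Morley default.
No further defaults.

no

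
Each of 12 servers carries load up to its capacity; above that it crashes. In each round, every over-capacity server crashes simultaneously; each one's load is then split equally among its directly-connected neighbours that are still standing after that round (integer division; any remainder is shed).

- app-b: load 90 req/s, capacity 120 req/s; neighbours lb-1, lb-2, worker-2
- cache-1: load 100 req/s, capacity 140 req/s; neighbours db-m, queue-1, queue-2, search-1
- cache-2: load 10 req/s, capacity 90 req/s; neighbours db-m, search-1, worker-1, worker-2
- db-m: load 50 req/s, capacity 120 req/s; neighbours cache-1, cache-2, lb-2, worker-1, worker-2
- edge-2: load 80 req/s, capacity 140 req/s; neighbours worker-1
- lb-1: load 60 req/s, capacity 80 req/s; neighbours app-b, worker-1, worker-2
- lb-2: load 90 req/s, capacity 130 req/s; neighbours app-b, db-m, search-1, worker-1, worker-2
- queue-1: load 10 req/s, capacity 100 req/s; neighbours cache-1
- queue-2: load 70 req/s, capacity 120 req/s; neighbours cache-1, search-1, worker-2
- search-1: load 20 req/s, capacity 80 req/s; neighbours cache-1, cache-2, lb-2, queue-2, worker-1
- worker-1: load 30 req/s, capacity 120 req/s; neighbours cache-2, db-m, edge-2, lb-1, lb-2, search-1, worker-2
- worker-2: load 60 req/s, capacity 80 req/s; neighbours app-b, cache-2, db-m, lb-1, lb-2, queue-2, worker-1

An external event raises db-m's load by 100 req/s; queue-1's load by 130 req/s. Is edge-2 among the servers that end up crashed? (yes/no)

Round 1 — db-m at 150 > 120; queue-1 at 140 > 100. db-m, queue-1 crash.
  db-m sheds 150 req/s to cache-1, cache-2, lb-2, worker-1, worker-2: 30 each.
    cache-1: 100+30 = 130 ≤ 140
    cache-2: 10+30 = 40 ≤ 90
    lb-2: 90+30 = 120 ≤ 130
    worker-1: 30+30 = 60 ≤ 120
    worker-2: 60+30 = 90 > 80
  queue-1 sheds 140 req/s to cache-1: 140 each.
    cache-1: 130+140 = 270 > 140
Round 2 — cache-1, worker-2 crash.
  cache-1 sheds 270 req/s to queue-2, search-1: 135 each.
    queue-2: 70+135 = 205 > 120
    search-1: 20+135 = 155 > 80
  worker-2 sheds 90 req/s to app-b, cache-2, lb-1, lb-2, queue-2, worker-1: 15 each.
    app-b: 90+15 = 105 ≤ 120
    cache-2: 40+15 = 55 ≤ 90
    lb-1: 60+15 = 75 ≤ 80
    lb-2: 120+15 = 135 > 130
    queue-2: 205+15 = 220 > 120
    worker-1: 60+15 = 75 ≤ 120
Round 3 — lb-2, queue-2, search-1 crash.
  lb-2 sheds 135 req/s to app-b, worker-1: 67 each (1 lost).
    app-b: 105+67 = 172 > 120
    worker-1: 75+67 = 142 > 120
  queue-2 sheds 220 req/s: no online neighbours, lost.
  search-1 sheds 155 req/s to cache-2, worker-1: 77 each (1 lost).
    cache-2: 55+77 = 132 > 90
    worker-1: 142+77 = 219 > 120
Round 4 — app-b, cache-2, worker-1 crash.
  app-b sheds 172 req/s to lb-1: 172 each.
    lb-1: 75+172 = 247 > 80
  cache-2 sheds 132 req/s: no online neighbours, lost.
  worker-1 sheds 219 req/s to edge-2, lb-1: 109 each (1 lost).
    edge-2: 80+109 = 189 > 140
    lb-1: 247+109 = 356 > 80
Round 5 — edge-2, lb-1 crash.
  edge-2 sheds 189 req/s: no online neighbours, lost.
  lb-1 sheds 356 req/s: no online neighbours, lost.
No further crashes.

yes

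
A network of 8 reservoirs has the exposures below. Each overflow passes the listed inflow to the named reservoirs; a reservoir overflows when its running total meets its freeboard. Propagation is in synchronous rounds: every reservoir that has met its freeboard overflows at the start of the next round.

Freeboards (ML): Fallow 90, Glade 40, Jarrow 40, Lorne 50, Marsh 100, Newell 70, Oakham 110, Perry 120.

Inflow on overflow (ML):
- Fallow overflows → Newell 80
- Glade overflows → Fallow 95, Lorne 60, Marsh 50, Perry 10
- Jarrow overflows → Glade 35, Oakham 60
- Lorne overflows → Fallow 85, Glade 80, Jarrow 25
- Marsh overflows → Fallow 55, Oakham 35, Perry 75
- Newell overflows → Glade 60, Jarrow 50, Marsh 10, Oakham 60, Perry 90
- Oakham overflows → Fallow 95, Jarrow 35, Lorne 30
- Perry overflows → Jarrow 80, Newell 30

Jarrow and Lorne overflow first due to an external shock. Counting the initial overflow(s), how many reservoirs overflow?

6

Round 1 — Jarrow, Lorne overflow (initial).
  Fallow: +85 → 85 < 90
  Glade: +35+80 → 115 ≥ 40
  Oakham: +60 → 60 < 110
Round 2 — Glade overflows.
  Fallow: +95 → 180 ≥ 90
  Marsh: +50 → 50 < 100
  Perry: +10 → 10 < 120
Round 3 — Fallow overflows.
  Newell: +80 → 80 ≥ 70
Round 4 — Newell overflows.
  Marsh: +10 → 60 < 100
  Oakham: +60 → 120 ≥ 110
  Perry: +90 → 100 < 120
Round 5 — Oakham overflows.
No further overflows.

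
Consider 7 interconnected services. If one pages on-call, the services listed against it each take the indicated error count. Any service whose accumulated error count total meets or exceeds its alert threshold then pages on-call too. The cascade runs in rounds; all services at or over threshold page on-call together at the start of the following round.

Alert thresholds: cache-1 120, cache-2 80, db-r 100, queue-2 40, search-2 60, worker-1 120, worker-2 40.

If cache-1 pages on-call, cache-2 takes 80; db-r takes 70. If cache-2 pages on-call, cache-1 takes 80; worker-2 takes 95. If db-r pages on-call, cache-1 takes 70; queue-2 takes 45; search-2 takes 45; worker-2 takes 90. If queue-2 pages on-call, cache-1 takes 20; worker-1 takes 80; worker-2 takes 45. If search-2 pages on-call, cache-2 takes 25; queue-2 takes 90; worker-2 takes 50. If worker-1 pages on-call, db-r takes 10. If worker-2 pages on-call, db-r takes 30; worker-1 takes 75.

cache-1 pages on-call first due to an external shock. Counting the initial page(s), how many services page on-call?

6

Round 1 — cache-1 pages on-call (initial).
  cache-2: +80 → 80 ≥ 80
  db-r: +70 → 70 < 100
Round 2 — cache-2 pages on-call.
  worker-2: +95 → 95 ≥ 40
Round 3 — worker-2 pages on-call.
  db-r: +30 → 100 ≥ 100
  worker-1: +75 → 75 < 120
Round 4 — db-r pages on-call.
  queue-2: +45 → 45 ≥ 40
  search-2: +45 → 45 < 60
Round 5 — queue-2 pages on-call.
  worker-1: +80 → 155 ≥ 120
Round 6 — worker-1 pages on-call.
No further pages.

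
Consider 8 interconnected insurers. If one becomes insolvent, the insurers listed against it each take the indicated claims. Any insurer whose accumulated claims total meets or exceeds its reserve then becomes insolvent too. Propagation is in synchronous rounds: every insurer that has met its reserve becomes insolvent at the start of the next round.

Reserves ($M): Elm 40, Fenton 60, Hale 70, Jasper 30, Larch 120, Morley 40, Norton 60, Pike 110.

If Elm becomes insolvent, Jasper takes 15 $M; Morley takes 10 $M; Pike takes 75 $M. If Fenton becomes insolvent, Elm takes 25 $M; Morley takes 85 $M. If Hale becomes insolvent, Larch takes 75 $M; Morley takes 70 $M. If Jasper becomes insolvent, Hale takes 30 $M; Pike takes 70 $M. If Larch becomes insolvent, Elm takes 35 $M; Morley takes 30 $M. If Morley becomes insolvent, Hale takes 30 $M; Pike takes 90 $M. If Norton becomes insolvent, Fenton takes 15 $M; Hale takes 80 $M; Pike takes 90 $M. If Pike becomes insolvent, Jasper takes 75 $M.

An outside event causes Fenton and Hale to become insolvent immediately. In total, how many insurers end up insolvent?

3

Round 1 — Fenton, Hale become insolvent (initial).
  Elm: +25 → 25 < 40
  Larch: +75 → 75 < 120
  Morley: +85+70 → 155 ≥ 40
Round 2 — Morley becomes insolvent.
  Pike: +90 → 90 < 110
No further insolvencies.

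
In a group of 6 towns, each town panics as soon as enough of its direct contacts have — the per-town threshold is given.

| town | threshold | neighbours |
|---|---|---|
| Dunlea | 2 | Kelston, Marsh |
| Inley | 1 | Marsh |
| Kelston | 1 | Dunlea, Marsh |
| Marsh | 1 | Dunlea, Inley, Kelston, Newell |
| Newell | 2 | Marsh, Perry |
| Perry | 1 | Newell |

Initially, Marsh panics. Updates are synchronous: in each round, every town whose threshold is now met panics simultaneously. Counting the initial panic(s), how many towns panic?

Round 1 — Marsh panics (initial).
Round 2 — checking thresholds:
  Dunlea: 1 of 2 neighbours < 2, holds.
  Inley: 1 of 1 neighbours ≥ 1, panics.
  Kelston: 1 of 2 neighbours ≥ 1, panics.
  Newell: 1 of 2 neighbours < 2, holds.
Round 3 — checking thresholds:
  Dunlea: 2 of 2 neighbours ≥ 2, panics.
  Newell: 1 of 2 neighbours < 2, holds.
Round 4 — no new panics; cascade stops.

4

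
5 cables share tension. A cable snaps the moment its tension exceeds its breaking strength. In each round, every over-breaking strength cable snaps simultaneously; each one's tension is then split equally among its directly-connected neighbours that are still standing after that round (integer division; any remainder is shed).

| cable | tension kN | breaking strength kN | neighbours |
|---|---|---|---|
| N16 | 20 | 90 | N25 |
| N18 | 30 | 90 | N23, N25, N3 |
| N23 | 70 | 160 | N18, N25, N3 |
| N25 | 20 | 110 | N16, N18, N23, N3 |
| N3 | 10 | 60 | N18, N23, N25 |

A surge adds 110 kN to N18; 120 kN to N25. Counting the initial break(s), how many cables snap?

Round 1 — N18 at 140 > 90; N25 at 140 > 110. N18, N25 snap.
  N18 sheds 140 kN to N23, N3: 70 each.
    N23: 70+70 = 140 ≤ 160
    N3: 10+70 = 80 > 60
  N25 sheds 140 kN to N16, N23, N3: 46 each (2 lost).
    N16: 20+46 = 66 ≤ 90
    N23: 140+46 = 186 > 160
    N3: 80+46 = 126 > 60
Round 2 — N23, N3 snap.
  N23 sheds 186 kN: no online neighbours, lost.
  N3 sheds 126 kN: no online neighbours, lost.
No further breaks.

4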